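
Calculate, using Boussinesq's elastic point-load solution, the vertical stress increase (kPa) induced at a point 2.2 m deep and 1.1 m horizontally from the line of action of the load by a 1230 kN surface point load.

Boussinesq vertical stress below a point load on an elastic half-space:
Δσ_z = 3P/(2πz²) · [1 + (r/z)²]^(−5/2)
r/z = 1.1/2.2 = 0.5; [1+(r/z)²]^(−5/2) = 0.57243.
Δσ_z = 3×1230/(2π×2.2²) × 0.57243 = 121.34 × 0.57243 = 69.46 kPa

Δσ_z ≈ 69.5 kPa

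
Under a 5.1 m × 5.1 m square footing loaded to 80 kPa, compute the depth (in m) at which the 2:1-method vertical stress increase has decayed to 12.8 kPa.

2:1 spreading — at depth z the loaded area has grown by z in each plan dimension:
qB²/(B+z)² = Δσ_z ⇒ z = B(√(q/Δσ_z) − 1) = 5.1×(√(80/12.8) − 1) = 7.65 m

z ≈ 7.65 m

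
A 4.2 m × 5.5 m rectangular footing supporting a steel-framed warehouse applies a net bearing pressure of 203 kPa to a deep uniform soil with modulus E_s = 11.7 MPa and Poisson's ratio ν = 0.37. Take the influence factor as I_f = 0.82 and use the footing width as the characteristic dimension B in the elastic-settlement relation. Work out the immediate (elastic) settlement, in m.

Immediate (elastic) settlement: S_e = q·B·(1−ν²)/E_s · I_f.
E_s = 11.7 MPa = 11700 kPa.
S_e = 203 × 4.2 × (1 − 0.37²) / 11700 × 0.82
    = 203 × 4.2 × 0.8631 / 11700 × 0.82
    = 0.05157 m

S_e ≈ 0.0516 m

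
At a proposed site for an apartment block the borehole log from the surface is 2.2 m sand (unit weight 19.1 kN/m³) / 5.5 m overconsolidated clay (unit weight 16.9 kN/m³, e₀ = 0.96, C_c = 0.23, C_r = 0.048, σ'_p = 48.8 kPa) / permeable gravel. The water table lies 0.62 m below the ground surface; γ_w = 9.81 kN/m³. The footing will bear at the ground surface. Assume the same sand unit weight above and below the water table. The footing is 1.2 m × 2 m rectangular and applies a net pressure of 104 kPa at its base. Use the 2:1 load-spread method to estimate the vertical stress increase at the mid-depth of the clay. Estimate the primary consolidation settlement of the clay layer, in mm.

Mid-depth of clay below the ground surface: z = 2.2 + 5.5/2 = 4.95 m.
Total vertical stress at mid-clay: σ_v = 19.1×2.2 + 16.9×2.75 = 88.495 kPa.
Pore pressure: u = 9.81×(4.95 − 0.62) = 42.477 kPa.
Initial effective stress: σ'_0 = σ_v − u = 88.495 − 42.477 = 46.018 kPa.
Stress increase at mid-clay by the 2:1 spreading method:
Δσ = qBL/((B+z)(L+z)) = 104×1.2×2/((1.2+4.95)(2+4.95)) = 5.8396 kPa
Final effective stress: σ'_f = 46.018 + 5.8396 = 51.858 kPa.
σ'_f = 51.858 > σ'_p = 48.8 kPa, so the stress path crosses the preconsolidation pressure — recompression up to σ'_p, then virgin compression beyond:
S_c = H/(1+e₀)·[C_r·log₁₀(σ'_p/σ'_0) + C_c·log₁₀(σ'_f/σ'_p)]
    = 5.5/1.96 × [0.048×log₁₀(48.8/46.018) + 0.23×log₁₀(51.858/48.8)]
    = 2.8061 × [0.0012236 + 0.0060711] = 0.02047 m

S_c ≈ 20.5 mm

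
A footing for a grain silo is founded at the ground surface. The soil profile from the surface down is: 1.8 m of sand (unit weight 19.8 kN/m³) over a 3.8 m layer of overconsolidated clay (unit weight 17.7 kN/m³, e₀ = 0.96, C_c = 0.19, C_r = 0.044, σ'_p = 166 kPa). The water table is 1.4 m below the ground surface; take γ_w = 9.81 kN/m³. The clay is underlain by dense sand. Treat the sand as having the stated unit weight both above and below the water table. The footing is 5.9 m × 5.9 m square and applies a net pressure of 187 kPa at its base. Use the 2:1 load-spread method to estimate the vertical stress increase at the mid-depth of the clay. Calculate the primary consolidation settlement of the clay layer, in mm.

S_c ≈ 34.1 mm

Mid-depth of clay below the ground surface: z = 1.8 + 3.8/2 = 3.7 m.
Total vertical stress at mid-clay: σ_v = 19.8×1.8 + 17.7×1.9 = 69.27 kPa.
Pore pressure: u = 9.81×(3.7 − 1.4) = 22.563 kPa.
Initial effective stress: σ'_0 = σ_v − u = 69.27 − 22.563 = 46.707 kPa.
Stress increase at mid-clay by the 2:1 spreading method:
Δσ = qBL/((B+z)(L+z)) = 187×5.9×5.9/((5.9+3.7)(5.9+3.7)) = 70.632 kPa
Final effective stress: σ'_f = 46.707 + 70.632 = 117.34 kPa.
σ'_f = 117.34 ≤ σ'_p = 166 kPa, so the clay remains overconsolidated and only the recompression index applies:
S_c = C_r·H/(1+e₀)·log₁₀(σ'_f/σ'_0) = 0.044×3.8/1.96×log₁₀(117.34/46.707)
    = 0.085307 × 0.40006 = 0.03413 m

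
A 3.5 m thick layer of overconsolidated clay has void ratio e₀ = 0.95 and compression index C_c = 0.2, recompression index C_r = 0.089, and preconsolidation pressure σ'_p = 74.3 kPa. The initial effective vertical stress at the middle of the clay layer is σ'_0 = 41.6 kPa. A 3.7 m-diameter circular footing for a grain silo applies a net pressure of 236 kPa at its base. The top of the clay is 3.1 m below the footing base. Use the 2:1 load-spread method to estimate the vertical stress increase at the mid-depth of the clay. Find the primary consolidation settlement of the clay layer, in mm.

S_c ≈ 62.7 mm

Mid-depth of clay below the footing base: z = 3.1 + 3.5/2 = 4.85 m.
Stress increase at mid-clay by the 2:1 spreading method:
Δσ ≈ qD²/(D+z)² = 236×3.7²/(3.7+4.85)² = 44.196 kPa
Final effective stress: σ'_f = 41.6 + 44.196 = 85.796 kPa.
σ'_f = 85.796 > σ'_p = 74.3 kPa, so the stress path crosses the preconsolidation pressure — recompression up to σ'_p, then virgin compression beyond:
S_c = H/(1+e₀)·[C_r·log₁₀(σ'_p/σ'_0) + C_c·log₁₀(σ'_f/σ'_p)]
    = 3.5/1.95 × [0.089×log₁₀(74.3/41.6) + 0.2×log₁₀(85.796/74.3)]
    = 1.7949 × [0.022419 + 0.012496] = 0.06267 m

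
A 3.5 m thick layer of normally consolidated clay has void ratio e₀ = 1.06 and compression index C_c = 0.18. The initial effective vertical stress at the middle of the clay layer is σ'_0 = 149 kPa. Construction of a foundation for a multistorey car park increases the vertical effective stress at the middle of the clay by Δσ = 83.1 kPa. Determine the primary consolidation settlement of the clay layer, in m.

S_c ≈ 0.0589 m

Final effective stress: σ'_f = σ'_0 + Δσ = 149 + 83.1 = 232.1 kPa.
Normally consolidated clay, so the full stress increment lies on the virgin compression line:
S_c = C_c·H/(1+e₀)·log₁₀(σ'_f/σ'_0) = 0.18×3.5/(1+1.06)×log₁₀(232.1/149)
    = 0.30583 × 0.19249 = 0.05887 m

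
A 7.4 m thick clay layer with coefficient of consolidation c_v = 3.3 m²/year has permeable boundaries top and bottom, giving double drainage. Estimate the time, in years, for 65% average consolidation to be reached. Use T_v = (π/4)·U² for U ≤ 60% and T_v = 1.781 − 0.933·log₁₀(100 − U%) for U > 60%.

t ≈ 1.41 years

Drainage path length: H_d = H/2 = 3.7 m (double drainage).
U > 60%: T_v = 1.781 − 0.933·log₁₀(100 − 65) = 0.34038.
t = T_v·H_d²/c_v = 0.34038×3.7²/3.3 = 1.412 years.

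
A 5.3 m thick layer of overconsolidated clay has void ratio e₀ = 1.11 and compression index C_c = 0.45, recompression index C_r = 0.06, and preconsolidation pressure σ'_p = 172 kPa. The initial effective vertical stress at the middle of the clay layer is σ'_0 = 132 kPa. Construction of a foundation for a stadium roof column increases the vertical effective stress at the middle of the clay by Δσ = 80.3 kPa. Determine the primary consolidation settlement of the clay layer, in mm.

S_c ≈ 121 mm

Final effective stress: σ'_f = 132 + 80.3 = 212.3 kPa.
σ'_f = 212.3 > σ'_p = 172 kPa, so the stress path crosses the preconsolidation pressure — recompression up to σ'_p, then virgin compression beyond:
S_c = H/(1+e₀)·[C_r·log₁₀(σ'_p/σ'_0) + C_c·log₁₀(σ'_f/σ'_p)]
    = 5.3/2.11 × [0.06×log₁₀(172/132) + 0.45×log₁₀(212.3/172)]
    = 2.5118 × [0.0068973 + 0.04114] = 0.1207 m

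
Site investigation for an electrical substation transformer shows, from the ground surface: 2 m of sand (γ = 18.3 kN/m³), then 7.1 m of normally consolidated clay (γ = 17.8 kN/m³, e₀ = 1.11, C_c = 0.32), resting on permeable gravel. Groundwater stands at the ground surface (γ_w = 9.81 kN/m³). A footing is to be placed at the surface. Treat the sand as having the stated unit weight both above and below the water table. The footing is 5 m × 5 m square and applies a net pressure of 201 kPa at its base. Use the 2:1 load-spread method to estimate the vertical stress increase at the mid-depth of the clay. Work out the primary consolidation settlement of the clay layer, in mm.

Mid-depth of clay below the ground surface: z = 2 + 7.1/2 = 5.55 m.
Total vertical stress at mid-clay: σ_v = 18.3×2 + 17.8×3.55 = 99.79 kPa.
Pore pressure: u = 9.81×(5.55 − 0) = 54.446 kPa.
Initial effective stress: σ'_0 = σ_v − u = 99.79 − 54.446 = 45.344 kPa.
Stress increase at mid-clay by the 2:1 spreading method:
Δσ = qBL/((B+z)(L+z)) = 201×5×5/((5+5.55)(5+5.55)) = 45.147 kPa
Final effective stress: σ'_f = σ'_0 + Δσ = 45.344 + 45.147 = 90.491 kPa.
Normally consolidated clay, so the full stress increment lies on the virgin compression line:
S_c = C_c·H/(1+e₀)·log₁₀(σ'_f/σ'_0) = 0.32×7.1/(1+1.11)×log₁₀(90.491/45.344)
    = 1.0768 × 0.30009 = 0.3231 m

S_c ≈ 323 mm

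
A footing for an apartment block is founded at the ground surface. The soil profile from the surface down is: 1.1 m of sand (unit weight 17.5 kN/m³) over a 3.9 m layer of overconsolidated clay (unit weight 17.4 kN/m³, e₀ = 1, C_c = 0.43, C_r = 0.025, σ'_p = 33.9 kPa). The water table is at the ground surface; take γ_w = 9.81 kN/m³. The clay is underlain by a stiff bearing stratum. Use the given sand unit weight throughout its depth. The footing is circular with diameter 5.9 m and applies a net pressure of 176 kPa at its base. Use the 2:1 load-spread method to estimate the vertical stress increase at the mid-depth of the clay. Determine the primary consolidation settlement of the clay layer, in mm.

Mid-depth of clay below the ground surface: z = 1.1 + 3.9/2 = 3.05 m.
Total vertical stress at mid-clay: σ_v = 17.5×1.1 + 17.4×1.95 = 53.18 kPa.
Pore pressure: u = 9.81×(3.05 − 0) = 29.921 kPa.
Initial effective stress: σ'_0 = σ_v − u = 53.18 − 29.921 = 23.259 kPa.
Stress increase at mid-clay by the 2:1 spreading method:
Δσ ≈ qD²/(D+z)² = 176×5.9²/(5.9+3.05)² = 76.484 kPa
Final effective stress: σ'_f = 23.259 + 76.484 = 99.743 kPa.
σ'_f = 99.743 > σ'_p = 33.9 kPa, so the stress path crosses the preconsolidation pressure — recompression up to σ'_p, then virgin compression beyond:
S_c = H/(1+e₀)·[C_r·log₁₀(σ'_p/σ'_0) + C_c·log₁₀(σ'_f/σ'_p)]
    = 3.9/2 × [0.025×log₁₀(33.9/23.259) + 0.43×log₁₀(99.743/33.9)]
    = 1.95 × [0.0040902 + 0.20153] = 0.401 m

S_c ≈ 401 mm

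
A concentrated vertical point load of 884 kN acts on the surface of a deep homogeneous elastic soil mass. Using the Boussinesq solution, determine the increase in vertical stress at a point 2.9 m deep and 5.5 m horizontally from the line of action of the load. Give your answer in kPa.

Boussinesq vertical stress below a point load on an elastic half-space:
Δσ_z = 3P/(2πz²) · [1 + (r/z)²]^(−5/2)
r/z = 5.5/2.9 = 1.8966; [1+(r/z)²]^(−5/2) = 0.022072.
Δσ_z = 3×884/(2π×2.9²) × 0.022072 = 50.188 × 0.022072 = 1.108 kPa

Δσ_z ≈ 1.11 kPa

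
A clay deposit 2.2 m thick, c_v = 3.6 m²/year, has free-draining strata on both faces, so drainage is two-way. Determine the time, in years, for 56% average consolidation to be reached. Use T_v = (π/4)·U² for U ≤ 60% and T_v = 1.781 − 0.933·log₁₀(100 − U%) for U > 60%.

t ≈ 0.0828 years

Drainage path length: H_d = H/2 = 1.1 m (double drainage).
U ≤ 60%: T_v = (π/4)·U² = (π/4)×0.56² = 0.2463.
t = T_v·H_d²/c_v = 0.2463×1.1²/3.6 = 0.08278 years.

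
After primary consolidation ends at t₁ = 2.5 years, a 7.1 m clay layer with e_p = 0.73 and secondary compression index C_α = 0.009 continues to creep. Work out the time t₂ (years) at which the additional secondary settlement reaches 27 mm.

t₂ ≈ 13.5 years

S_s = C_α·H/(1+e_p)·log₁₀(t₂/t₁) ⇒ log₁₀(t₂/t₁) = S_s·(1+e_p)/(C_α·H).
log₁₀(t₂/t₁) = 0.027 × (1+0.73) / (0.009×7.1) = 0.731
t₂ = t₁ × 10^0.731 = 2.5 × 5.383 = 13.46 years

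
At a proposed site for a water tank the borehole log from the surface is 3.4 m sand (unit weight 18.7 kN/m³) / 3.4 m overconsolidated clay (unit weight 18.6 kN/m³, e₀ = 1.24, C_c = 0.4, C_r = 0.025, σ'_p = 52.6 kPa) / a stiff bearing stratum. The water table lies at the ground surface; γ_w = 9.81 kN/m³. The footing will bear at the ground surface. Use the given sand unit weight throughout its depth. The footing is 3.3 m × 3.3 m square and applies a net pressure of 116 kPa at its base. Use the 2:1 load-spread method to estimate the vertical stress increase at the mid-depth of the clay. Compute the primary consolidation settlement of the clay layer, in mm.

S_c ≈ 50.4 mm

Mid-depth of clay below the ground surface: z = 3.4 + 3.4/2 = 5.1 m.
Total vertical stress at mid-clay: σ_v = 18.7×3.4 + 18.6×1.7 = 95.2 kPa.
Pore pressure: u = 9.81×(5.1 − 0) = 50.031 kPa.
Initial effective stress: σ'_0 = σ_v − u = 95.2 − 50.031 = 45.169 kPa.
Stress increase at mid-clay by the 2:1 spreading method:
Δσ = qBL/((B+z)(L+z)) = 116×3.3×3.3/((3.3+5.1)(3.3+5.1)) = 17.903 kPa
Final effective stress: σ'_f = 45.169 + 17.903 = 63.072 kPa.
σ'_f = 63.072 > σ'_p = 52.6 kPa, so the stress path crosses the preconsolidation pressure — recompression up to σ'_p, then virgin compression beyond:
S_c = H/(1+e₀)·[C_r·log₁₀(σ'_p/σ'_0) + C_c·log₁₀(σ'_f/σ'_p)]
    = 3.4/2.24 × [0.025×log₁₀(52.6/45.169) + 0.4×log₁₀(63.072/52.6)]
    = 1.5179 × [0.0016536 + 0.03154] = 0.05038 m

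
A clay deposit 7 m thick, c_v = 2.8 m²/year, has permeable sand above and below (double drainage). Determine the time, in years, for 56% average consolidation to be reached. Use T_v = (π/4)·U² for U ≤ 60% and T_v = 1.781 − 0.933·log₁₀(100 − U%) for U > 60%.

t ≈ 1.08 years

Drainage path length: H_d = H/2 = 3.5 m (double drainage).
U ≤ 60%: T_v = (π/4)·U² = (π/4)×0.56² = 0.2463.
t = T_v·H_d²/c_v = 0.2463×3.5²/2.8 = 1.078 years.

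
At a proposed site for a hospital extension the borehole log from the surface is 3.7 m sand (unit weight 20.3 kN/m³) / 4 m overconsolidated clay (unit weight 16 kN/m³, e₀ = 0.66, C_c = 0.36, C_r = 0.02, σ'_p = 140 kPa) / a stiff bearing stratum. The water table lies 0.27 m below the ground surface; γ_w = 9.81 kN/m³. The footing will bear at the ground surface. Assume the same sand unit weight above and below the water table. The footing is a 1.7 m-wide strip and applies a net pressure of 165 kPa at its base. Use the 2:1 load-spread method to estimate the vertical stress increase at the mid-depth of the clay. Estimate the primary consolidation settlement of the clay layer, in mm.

Mid-depth of clay below the ground surface: z = 3.7 + 4/2 = 5.7 m.
Total vertical stress at mid-clay: σ_v = 20.3×3.7 + 16×2 = 107.11 kPa.
Pore pressure: u = 9.81×(5.7 − 0.27) = 53.268 kPa.
Initial effective stress: σ'_0 = σ_v − u = 107.11 − 53.268 = 53.842 kPa.
Stress increase at mid-clay by the 2:1 spreading method:
Δσ = qB/(B+z) = 165×1.7/(1.7+5.7) = 37.905 kPa
Final effective stress: σ'_f = 53.842 + 37.905 = 91.747 kPa.
σ'_f = 91.747 ≤ σ'_p = 140 kPa, so the clay remains overconsolidated and only the recompression index applies:
S_c = C_r·H/(1+e₀)·log₁₀(σ'_f/σ'_0) = 0.02×4/1.66×log₁₀(91.747/53.842)
    = 0.048192 × 0.23147 = 0.01116 m

S_c ≈ 11.2 mm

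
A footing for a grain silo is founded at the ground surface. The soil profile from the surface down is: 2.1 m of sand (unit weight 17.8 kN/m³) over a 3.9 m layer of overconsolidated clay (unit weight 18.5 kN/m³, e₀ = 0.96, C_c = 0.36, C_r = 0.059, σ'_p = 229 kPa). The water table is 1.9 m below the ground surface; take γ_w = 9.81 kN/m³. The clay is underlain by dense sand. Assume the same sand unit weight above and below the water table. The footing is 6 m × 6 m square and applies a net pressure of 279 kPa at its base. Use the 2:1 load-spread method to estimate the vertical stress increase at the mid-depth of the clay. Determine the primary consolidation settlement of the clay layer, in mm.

Mid-depth of clay below the ground surface: z = 2.1 + 3.9/2 = 4.05 m.
Total vertical stress at mid-clay: σ_v = 17.8×2.1 + 18.5×1.95 = 73.455 kPa.
Pore pressure: u = 9.81×(4.05 − 1.9) = 21.091 kPa.
Initial effective stress: σ'_0 = σ_v − u = 73.455 − 21.091 = 52.364 kPa.
Stress increase at mid-clay by the 2:1 spreading method:
Δσ = qBL/((B+z)(L+z)) = 279×6×6/((6+4.05)(6+4.05)) = 99.443 kPa
Final effective stress: σ'_f = 52.364 + 99.443 = 151.81 kPa.
σ'_f = 151.81 ≤ σ'_p = 229 kPa, so the clay remains overconsolidated and only the recompression index applies:
S_c = C_r·H/(1+e₀)·log₁₀(σ'_f/σ'_0) = 0.059×3.9/1.96×log₁₀(151.81/52.364)
    = 0.1174 × 0.46227 = 0.05427 m

S_c ≈ 54.3 mm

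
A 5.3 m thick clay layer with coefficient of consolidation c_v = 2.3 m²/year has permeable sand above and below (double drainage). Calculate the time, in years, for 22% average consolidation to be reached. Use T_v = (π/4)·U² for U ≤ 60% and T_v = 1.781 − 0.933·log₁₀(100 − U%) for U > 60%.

t ≈ 0.116 years

Drainage path length: H_d = H/2 = 2.65 m (double drainage).
U ≤ 60%: T_v = (π/4)·U² = (π/4)×0.22² = 0.038013.
t = T_v·H_d²/c_v = 0.038013×2.65²/2.3 = 0.1161 years.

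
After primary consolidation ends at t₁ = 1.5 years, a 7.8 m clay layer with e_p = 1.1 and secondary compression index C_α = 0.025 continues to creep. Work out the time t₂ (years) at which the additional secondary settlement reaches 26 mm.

S_s = C_α·H/(1+e_p)·log₁₀(t₂/t₁) ⇒ log₁₀(t₂/t₁) = S_s·(1+e_p)/(C_α·H).
log₁₀(t₂/t₁) = 0.026 × (1+1.1) / (0.025×7.8) = 0.28
t₂ = t₁ × 10^0.28 = 1.5 × 1.905 = 2.858 years

t₂ ≈ 2.86 years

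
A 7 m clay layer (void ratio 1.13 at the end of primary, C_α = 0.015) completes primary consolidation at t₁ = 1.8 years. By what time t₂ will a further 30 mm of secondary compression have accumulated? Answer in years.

t₂ ≈ 7.31 years

S_s = C_α·H/(1+e_p)·log₁₀(t₂/t₁) ⇒ log₁₀(t₂/t₁) = S_s·(1+e_p)/(C_α·H).
log₁₀(t₂/t₁) = 0.03 × (1+1.13) / (0.015×7) = 0.6086
t₂ = t₁ × 10^0.6086 = 1.8 × 4.06 = 7.309 years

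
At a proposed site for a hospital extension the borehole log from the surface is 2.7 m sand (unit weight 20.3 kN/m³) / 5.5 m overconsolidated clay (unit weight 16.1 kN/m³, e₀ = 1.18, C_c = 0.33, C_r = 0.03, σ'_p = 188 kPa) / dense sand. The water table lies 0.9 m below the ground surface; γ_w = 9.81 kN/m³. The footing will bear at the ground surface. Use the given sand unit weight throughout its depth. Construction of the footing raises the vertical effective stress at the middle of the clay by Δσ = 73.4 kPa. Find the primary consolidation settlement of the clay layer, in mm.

Mid-depth of clay below the ground surface: z = 2.7 + 5.5/2 = 5.45 m.
Total vertical stress at mid-clay: σ_v = 20.3×2.7 + 16.1×2.75 = 99.085 kPa.
Pore pressure: u = 9.81×(5.45 − 0.9) = 44.636 kPa.
Initial effective stress: σ'_0 = σ_v − u = 99.085 − 44.636 = 54.449 kPa.
Final effective stress: σ'_f = 54.449 + 73.4 = 127.85 kPa.
σ'_f = 127.85 ≤ σ'_p = 188 kPa, so the clay remains overconsolidated and only the recompression index applies:
S_c = C_r·H/(1+e₀)·log₁₀(σ'_f/σ'_0) = 0.03×5.5/2.18×log₁₀(127.85/54.449)
    = 0.075687 × 0.37071 = 0.02806 m

S_c ≈ 28.1 mm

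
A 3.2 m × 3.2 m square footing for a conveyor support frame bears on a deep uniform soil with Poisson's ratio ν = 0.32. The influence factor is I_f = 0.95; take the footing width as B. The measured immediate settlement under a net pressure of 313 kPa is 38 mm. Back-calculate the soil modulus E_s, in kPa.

E_s ≈ 22500 kPa

S_e = q·B·(1−ν²)/E_s · I_f  ⇒  E_s = q·B·(1−ν²)·I_f / S_e.
E_s = 313 × 3.2 × 0.8976 × 0.95 / 0.038 = 22480 kPa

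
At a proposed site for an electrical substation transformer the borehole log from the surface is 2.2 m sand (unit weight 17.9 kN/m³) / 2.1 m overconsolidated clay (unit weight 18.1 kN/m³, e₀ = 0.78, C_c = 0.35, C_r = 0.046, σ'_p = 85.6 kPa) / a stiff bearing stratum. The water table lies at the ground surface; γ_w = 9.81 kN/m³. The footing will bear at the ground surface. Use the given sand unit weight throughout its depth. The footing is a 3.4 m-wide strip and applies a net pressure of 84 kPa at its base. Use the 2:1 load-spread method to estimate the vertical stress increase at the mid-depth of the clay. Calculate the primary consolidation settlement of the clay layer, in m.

S_c ≈ 0.0227 m

Mid-depth of clay below the ground surface: z = 2.2 + 2.1/2 = 3.25 m.
Total vertical stress at mid-clay: σ_v = 17.9×2.2 + 18.1×1.05 = 58.385 kPa.
Pore pressure: u = 9.81×(3.25 − 0) = 31.883 kPa.
Initial effective stress: σ'_0 = σ_v − u = 58.385 − 31.883 = 26.502 kPa.
Stress increase at mid-clay by the 2:1 spreading method:
Δσ = qB/(B+z) = 84×3.4/(3.4+3.25) = 42.947 kPa
Final effective stress: σ'_f = 26.502 + 42.947 = 69.449 kPa.
σ'_f = 69.449 ≤ σ'_p = 85.6 kPa, so the clay remains overconsolidated and only the recompression index applies:
S_c = C_r·H/(1+e₀)·log₁₀(σ'_f/σ'_0) = 0.046×2.1/1.78×log₁₀(69.449/26.502)
    = 0.054271 × 0.41839 = 0.02271 m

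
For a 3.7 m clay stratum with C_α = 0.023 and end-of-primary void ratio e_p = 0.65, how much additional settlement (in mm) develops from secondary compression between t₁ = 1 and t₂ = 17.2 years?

S_s ≈ 63.7 mm

Secondary compression: S_s = C_α·H/(1+e_p)·log₁₀(t₂/t₁)
S_s = 0.023×3.7/(1+0.65)×log₁₀(17.2/1)
    = 0.05158 × 1.236 = 0.06372 m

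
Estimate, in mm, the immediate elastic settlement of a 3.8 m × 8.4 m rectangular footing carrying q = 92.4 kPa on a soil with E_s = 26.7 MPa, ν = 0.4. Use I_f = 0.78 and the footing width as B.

Immediate (elastic) settlement: S_e = q·B·(1−ν²)/E_s · I_f.
E_s = 26.7 MPa = 26700 kPa.
S_e = 92.4 × 3.8 × (1 − 0.4²) / 26700 × 0.78
    = 92.4 × 3.8 × 0.84 / 26700 × 0.78
    = 0.008616 m = 8.616 mm

S_e ≈ 8.62 mm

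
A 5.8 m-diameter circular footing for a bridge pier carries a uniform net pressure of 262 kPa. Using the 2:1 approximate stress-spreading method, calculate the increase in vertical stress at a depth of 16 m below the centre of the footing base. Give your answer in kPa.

By the 2:1 method the load spreads at 1 horizontal : 2 vertical, so at depth z the loaded area has grown by z in each plan dimension:
Δσ ≈ qD²/(D+z)² = 262×5.8²/(5.8+16)² = 18.546 kPa

Δσ_z ≈ 18.5 kPa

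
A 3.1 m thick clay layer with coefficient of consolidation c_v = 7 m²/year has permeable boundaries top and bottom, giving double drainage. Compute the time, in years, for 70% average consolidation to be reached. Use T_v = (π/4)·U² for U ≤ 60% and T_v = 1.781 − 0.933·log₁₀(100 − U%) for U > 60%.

Drainage path length: H_d = H/2 = 1.55 m (double drainage).
U > 60%: T_v = 1.781 − 0.933·log₁₀(100 − 70) = 0.40285.
t = T_v·H_d²/c_v = 0.40285×1.55²/7 = 0.1383 years.

t ≈ 0.138 years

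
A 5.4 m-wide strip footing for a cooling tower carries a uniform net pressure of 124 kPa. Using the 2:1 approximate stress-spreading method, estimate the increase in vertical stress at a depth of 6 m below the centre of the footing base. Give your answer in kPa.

Δσ_z ≈ 58.7 kPa

By the 2:1 method the load spreads at 1 horizontal : 2 vertical, so at depth z the loaded area has grown by z in each plan dimension:
Δσ = qB/(B+z) = 124×5.4/(5.4+6) = 58.737 kPa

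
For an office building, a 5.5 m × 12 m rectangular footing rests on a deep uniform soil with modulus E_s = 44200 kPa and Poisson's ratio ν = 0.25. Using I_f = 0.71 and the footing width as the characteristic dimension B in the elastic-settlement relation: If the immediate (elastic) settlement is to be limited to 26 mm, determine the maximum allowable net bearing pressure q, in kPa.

S_e = q·B·(1−ν²)/E_s · I_f  ⇒  q = S_e·E_s / (B·(1−ν²)·I_f).
q = 0.026 × 44200 / (5.5 × 0.9375 × 0.71) = 313.9 kPa

q ≈ 314 kPa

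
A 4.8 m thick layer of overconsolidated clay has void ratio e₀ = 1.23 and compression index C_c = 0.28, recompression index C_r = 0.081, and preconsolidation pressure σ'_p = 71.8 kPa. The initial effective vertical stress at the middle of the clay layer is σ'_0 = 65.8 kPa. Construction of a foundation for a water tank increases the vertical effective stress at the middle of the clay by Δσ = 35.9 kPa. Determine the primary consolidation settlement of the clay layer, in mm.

Final effective stress: σ'_f = 65.8 + 35.9 = 101.7 kPa.
σ'_f = 101.7 > σ'_p = 71.8 kPa, so the stress path crosses the preconsolidation pressure — recompression up to σ'_p, then virgin compression beyond:
S_c = H/(1+e₀)·[C_r·log₁₀(σ'_p/σ'_0) + C_c·log₁₀(σ'_f/σ'_p)]
    = 4.8/2.23 × [0.081×log₁₀(71.8/65.8) + 0.28×log₁₀(101.7/71.8)]
    = 2.1525 × [0.0030698 + 0.042335] = 0.09773 m

S_c ≈ 97.7 mm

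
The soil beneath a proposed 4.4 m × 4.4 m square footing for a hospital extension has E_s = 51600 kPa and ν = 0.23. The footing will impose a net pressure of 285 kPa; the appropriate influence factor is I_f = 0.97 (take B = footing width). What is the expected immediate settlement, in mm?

S_e ≈ 22.3 mm

Immediate (elastic) settlement: S_e = q·B·(1−ν²)/E_s · I_f.
S_e = 285 × 4.4 × (1 − 0.23²) / 51600 × 0.97
    = 285 × 4.4 × 0.9471 / 51600 × 0.97
    = 0.02233 m = 22.33 mm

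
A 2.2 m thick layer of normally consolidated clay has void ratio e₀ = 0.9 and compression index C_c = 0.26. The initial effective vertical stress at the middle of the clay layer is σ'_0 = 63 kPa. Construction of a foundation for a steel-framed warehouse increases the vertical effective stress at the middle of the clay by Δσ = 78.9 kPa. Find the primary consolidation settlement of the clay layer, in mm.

Final effective stress: σ'_f = σ'_0 + Δσ = 63 + 78.9 = 141.9 kPa.
Normally consolidated clay, so the full stress increment lies on the virgin compression line:
S_c = C_c·H/(1+e₀)·log₁₀(σ'_f/σ'_0) = 0.26×2.2/(1+0.9)×log₁₀(141.9/63)
    = 0.30105 × 0.35264 = 0.1062 m

S_c ≈ 106 mm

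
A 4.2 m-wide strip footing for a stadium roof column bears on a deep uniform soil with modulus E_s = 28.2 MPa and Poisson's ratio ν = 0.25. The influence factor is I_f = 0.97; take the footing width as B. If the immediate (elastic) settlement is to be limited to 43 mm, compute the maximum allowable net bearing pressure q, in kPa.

q ≈ 317 kPa

E_s = 28.2 MPa = 28200 kPa.
S_e = q·B·(1−ν²)/E_s · I_f  ⇒  q = S_e·E_s / (B·(1−ν²)·I_f).
q = 0.043 × 28200 / (4.2 × 0.9375 × 0.97) = 317.5 kPa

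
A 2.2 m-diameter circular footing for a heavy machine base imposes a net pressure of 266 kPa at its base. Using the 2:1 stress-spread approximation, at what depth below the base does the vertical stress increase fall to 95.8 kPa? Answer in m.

z ≈ 1.47 m

2:1 spreading — at depth z the loaded area has grown by z in each plan dimension:
qD²/(D+z)² = Δσ_z ⇒ z = D(√(q/Δσ_z) − 1) = 2.2×(√(266/95.8) − 1) = 1.466 m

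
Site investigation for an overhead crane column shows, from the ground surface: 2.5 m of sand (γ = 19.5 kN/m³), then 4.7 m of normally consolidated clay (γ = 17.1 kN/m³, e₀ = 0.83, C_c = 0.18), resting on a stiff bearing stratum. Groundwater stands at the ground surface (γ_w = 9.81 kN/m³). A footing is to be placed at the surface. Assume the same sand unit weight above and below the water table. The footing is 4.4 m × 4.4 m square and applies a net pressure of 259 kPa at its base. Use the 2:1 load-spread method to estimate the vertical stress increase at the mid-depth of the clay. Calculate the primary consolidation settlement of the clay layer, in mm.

Mid-depth of clay below the ground surface: z = 2.5 + 4.7/2 = 4.85 m.
Total vertical stress at mid-clay: σ_v = 19.5×2.5 + 17.1×2.35 = 88.935 kPa.
Pore pressure: u = 9.81×(4.85 − 0) = 47.578 kPa.
Initial effective stress: σ'_0 = σ_v − u = 88.935 − 47.578 = 41.357 kPa.
Stress increase at mid-clay by the 2:1 spreading method:
Δσ = qBL/((B+z)(L+z)) = 259×4.4×4.4/((4.4+4.85)(4.4+4.85)) = 58.603 kPa
Final effective stress: σ'_f = σ'_0 + Δσ = 41.357 + 58.603 = 99.96 kPa.
Normally consolidated clay, so the full stress increment lies on the virgin compression line:
S_c = C_c·H/(1+e₀)·log₁₀(σ'_f/σ'_0) = 0.18×4.7/(1+0.83)×log₁₀(99.96/41.357)
    = 0.4623 × 0.38328 = 0.1772 m

S_c ≈ 177 mm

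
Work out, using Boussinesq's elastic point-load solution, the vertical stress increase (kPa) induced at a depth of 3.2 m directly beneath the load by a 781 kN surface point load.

Δσ_z ≈ 36.4 kPa

Boussinesq vertical stress below a point load on an elastic half-space:
Δσ_z = 3P/(2πz²) · [1 + (r/z)²]^(−5/2)
r/z = 0/3.2 = 0; [1+(r/z)²]^(−5/2) = 1.
Δσ_z = 3×781/(2π×3.2²) × 1 = 36.416 × 1 = 36.42 kPa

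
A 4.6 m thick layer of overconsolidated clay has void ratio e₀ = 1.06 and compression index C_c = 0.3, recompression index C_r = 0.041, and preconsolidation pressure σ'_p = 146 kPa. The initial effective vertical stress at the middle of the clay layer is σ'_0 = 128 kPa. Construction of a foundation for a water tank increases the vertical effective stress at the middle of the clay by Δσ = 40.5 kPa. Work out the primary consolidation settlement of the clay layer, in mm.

Final effective stress: σ'_f = 128 + 40.5 = 168.5 kPa.
σ'_f = 168.5 > σ'_p = 146 kPa, so the stress path crosses the preconsolidation pressure — recompression up to σ'_p, then virgin compression beyond:
S_c = H/(1+e₀)·[C_r·log₁₀(σ'_p/σ'_0) + C_c·log₁₀(σ'_f/σ'_p)]
    = 4.6/2.06 × [0.041×log₁₀(146/128) + 0.3×log₁₀(168.5/146)]
    = 2.233 × [0.0023429 + 0.018674] = 0.04693 m

S_c ≈ 46.9 mm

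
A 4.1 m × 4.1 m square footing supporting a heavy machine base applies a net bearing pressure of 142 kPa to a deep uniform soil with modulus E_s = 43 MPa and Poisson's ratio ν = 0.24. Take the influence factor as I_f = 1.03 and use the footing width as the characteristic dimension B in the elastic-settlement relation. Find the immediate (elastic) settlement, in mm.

S_e ≈ 13.1 mm

Immediate (elastic) settlement: S_e = q·B·(1−ν²)/E_s · I_f.
E_s = 43 MPa = 43000 kPa.
S_e = 142 × 4.1 × (1 − 0.24²) / 43000 × 1.03
    = 142 × 4.1 × 0.9424 / 43000 × 1.03
    = 0.01314 m = 13.14 mm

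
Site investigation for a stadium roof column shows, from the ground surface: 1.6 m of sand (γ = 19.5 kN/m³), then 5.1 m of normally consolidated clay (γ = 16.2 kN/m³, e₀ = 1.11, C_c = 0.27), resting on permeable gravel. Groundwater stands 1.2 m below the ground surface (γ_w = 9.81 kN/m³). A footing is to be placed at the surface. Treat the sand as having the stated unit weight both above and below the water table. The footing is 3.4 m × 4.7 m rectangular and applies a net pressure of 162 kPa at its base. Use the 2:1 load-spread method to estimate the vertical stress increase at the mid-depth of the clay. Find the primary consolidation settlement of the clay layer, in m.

S_c ≈ 0.18 m

Mid-depth of clay below the ground surface: z = 1.6 + 5.1/2 = 4.15 m.
Total vertical stress at mid-clay: σ_v = 19.5×1.6 + 16.2×2.55 = 72.51 kPa.
Pore pressure: u = 9.81×(4.15 − 1.2) = 28.94 kPa.
Initial effective stress: σ'_0 = σ_v − u = 72.51 − 28.94 = 43.57 kPa.
Stress increase at mid-clay by the 2:1 spreading method:
Δσ = qBL/((B+z)(L+z)) = 162×3.4×4.7/((3.4+4.15)(4.7+4.15)) = 38.744 kPa
Final effective stress: σ'_f = σ'_0 + Δσ = 43.57 + 38.744 = 82.314 kPa.
Normally consolidated clay, so the full stress increment lies on the virgin compression line:
S_c = C_c·H/(1+e₀)·log₁₀(σ'_f/σ'_0) = 0.27×5.1/(1+1.11)×log₁₀(82.314/43.57)
    = 0.65261 × 0.27629 = 0.1803 m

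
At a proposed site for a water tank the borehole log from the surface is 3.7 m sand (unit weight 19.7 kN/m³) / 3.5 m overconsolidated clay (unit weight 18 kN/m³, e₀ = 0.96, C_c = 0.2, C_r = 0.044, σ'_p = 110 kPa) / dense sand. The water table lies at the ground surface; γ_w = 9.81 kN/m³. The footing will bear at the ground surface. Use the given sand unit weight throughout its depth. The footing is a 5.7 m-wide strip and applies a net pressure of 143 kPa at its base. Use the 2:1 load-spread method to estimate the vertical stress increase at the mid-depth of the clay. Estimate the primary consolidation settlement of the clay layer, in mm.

Mid-depth of clay below the ground surface: z = 3.7 + 3.5/2 = 5.45 m.
Total vertical stress at mid-clay: σ_v = 19.7×3.7 + 18×1.75 = 104.39 kPa.
Pore pressure: u = 9.81×(5.45 − 0) = 53.465 kPa.
Initial effective stress: σ'_0 = σ_v − u = 104.39 − 53.465 = 50.925 kPa.
Stress increase at mid-clay by the 2:1 spreading method:
Δσ = qB/(B+z) = 143×5.7/(5.7+5.45) = 73.103 kPa
Final effective stress: σ'_f = 50.925 + 73.103 = 124.03 kPa.
σ'_f = 124.03 > σ'_p = 110 kPa, so the stress path crosses the preconsolidation pressure — recompression up to σ'_p, then virgin compression beyond:
S_c = H/(1+e₀)·[C_r·log₁₀(σ'_p/σ'_0) + C_c·log₁₀(σ'_f/σ'_p)]
    = 3.5/1.96 × [0.044×log₁₀(110/50.925) + 0.2×log₁₀(124.03/110)]
    = 1.7857 × [0.014716 + 0.010427] = 0.0449 m

S_c ≈ 44.9 mm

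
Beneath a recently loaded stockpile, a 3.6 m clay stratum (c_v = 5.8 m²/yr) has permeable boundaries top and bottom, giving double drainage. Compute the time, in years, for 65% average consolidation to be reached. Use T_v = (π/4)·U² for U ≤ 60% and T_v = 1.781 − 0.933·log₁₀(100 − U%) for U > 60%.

t ≈ 0.19 years

Drainage path length: H_d = H/2 = 1.8 m (double drainage).
U > 60%: T_v = 1.781 − 0.933·log₁₀(100 − 65) = 0.34038.
t = T_v·H_d²/c_v = 0.34038×1.8²/5.8 = 0.1901 years.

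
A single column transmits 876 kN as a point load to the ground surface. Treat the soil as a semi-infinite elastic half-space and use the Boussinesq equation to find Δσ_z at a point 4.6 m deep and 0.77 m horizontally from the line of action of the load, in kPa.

Δσ_z ≈ 18.4 kPa

Boussinesq vertical stress below a point load on an elastic half-space:
Δσ_z = 3P/(2πz²) · [1 + (r/z)²]^(−5/2)
r/z = 0.77/4.6 = 0.16739; [1+(r/z)²]^(−5/2) = 0.93325.
Δσ_z = 3×876/(2π×4.6²) × 0.93325 = 19.767 × 0.93325 = 18.45 kPa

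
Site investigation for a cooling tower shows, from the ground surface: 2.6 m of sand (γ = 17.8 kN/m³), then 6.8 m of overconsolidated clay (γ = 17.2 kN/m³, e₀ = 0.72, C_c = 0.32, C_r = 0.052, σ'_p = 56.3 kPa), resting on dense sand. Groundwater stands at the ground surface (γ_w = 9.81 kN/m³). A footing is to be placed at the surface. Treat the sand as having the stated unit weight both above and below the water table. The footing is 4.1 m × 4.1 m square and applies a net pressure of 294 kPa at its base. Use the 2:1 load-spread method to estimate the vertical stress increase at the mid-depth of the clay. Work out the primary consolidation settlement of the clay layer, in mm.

S_c ≈ 302 mm

Mid-depth of clay below the ground surface: z = 2.6 + 6.8/2 = 6 m.
Total vertical stress at mid-clay: σ_v = 17.8×2.6 + 17.2×3.4 = 104.76 kPa.
Pore pressure: u = 9.81×(6 − 0) = 58.86 kPa.
Initial effective stress: σ'_0 = σ_v − u = 104.76 − 58.86 = 45.9 kPa.
Stress increase at mid-clay by the 2:1 spreading method:
Δσ = qBL/((B+z)(L+z)) = 294×4.1×4.1/((4.1+6)(4.1+6)) = 48.448 kPa
Final effective stress: σ'_f = 45.9 + 48.448 = 94.348 kPa.
σ'_f = 94.348 > σ'_p = 56.3 kPa, so the stress path crosses the preconsolidation pressure — recompression up to σ'_p, then virgin compression beyond:
S_c = H/(1+e₀)·[C_r·log₁₀(σ'_p/σ'_0) + C_c·log₁₀(σ'_f/σ'_p)]
    = 6.8/1.72 × [0.052×log₁₀(56.3/45.9) + 0.32×log₁₀(94.348/56.3)]
    = 3.9535 × [0.0046122 + 0.071752] = 0.3019 m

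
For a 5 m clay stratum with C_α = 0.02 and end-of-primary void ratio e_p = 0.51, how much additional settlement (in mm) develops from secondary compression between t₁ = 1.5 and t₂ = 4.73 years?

Secondary compression: S_s = C_α·H/(1+e_p)·log₁₀(t₂/t₁)
S_s = 0.02×5/(1+0.51)×log₁₀(4.73/1.5)
    = 0.06623 × 0.4988 = 0.03303 m

S_s ≈ 33 mm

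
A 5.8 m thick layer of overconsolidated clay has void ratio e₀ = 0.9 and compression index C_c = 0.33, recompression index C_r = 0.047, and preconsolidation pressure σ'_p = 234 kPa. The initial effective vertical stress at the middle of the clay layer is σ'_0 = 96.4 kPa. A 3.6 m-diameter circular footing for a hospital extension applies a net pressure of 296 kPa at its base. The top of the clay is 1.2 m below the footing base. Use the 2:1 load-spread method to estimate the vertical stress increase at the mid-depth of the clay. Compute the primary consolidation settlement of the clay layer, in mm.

S_c ≈ 32 mm

Mid-depth of clay below the footing base: z = 1.2 + 5.8/2 = 4.1 m.
Stress increase at mid-clay by the 2:1 spreading method:
Δσ ≈ qD²/(D+z)² = 296×3.6²/(3.6+4.1)² = 64.702 kPa
Final effective stress: σ'_f = 96.4 + 64.702 = 161.1 kPa.
σ'_f = 161.1 ≤ σ'_p = 234 kPa, so the clay remains overconsolidated and only the recompression index applies:
S_c = C_r·H/(1+e₀)·log₁₀(σ'_f/σ'_0) = 0.047×5.8/1.9×log₁₀(161.1/96.4)
    = 0.14347 × 0.22302 = 0.032 m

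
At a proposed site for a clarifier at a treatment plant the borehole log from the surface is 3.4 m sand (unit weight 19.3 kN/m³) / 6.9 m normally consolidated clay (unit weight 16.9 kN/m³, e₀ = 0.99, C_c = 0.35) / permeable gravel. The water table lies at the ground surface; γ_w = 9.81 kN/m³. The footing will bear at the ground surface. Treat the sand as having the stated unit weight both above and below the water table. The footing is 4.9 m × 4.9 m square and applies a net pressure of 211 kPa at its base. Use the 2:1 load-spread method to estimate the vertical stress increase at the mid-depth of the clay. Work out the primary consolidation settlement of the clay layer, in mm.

Mid-depth of clay below the ground surface: z = 3.4 + 6.9/2 = 6.85 m.
Total vertical stress at mid-clay: σ_v = 19.3×3.4 + 16.9×3.45 = 123.93 kPa.
Pore pressure: u = 9.81×(6.85 − 0) = 67.198 kPa.
Initial effective stress: σ'_0 = σ_v − u = 123.93 − 67.198 = 56.732 kPa.
Stress increase at mid-clay by the 2:1 spreading method:
Δσ = qBL/((B+z)(L+z)) = 211×4.9×4.9/((4.9+6.85)(4.9+6.85)) = 36.694 kPa
Final effective stress: σ'_f = σ'_0 + Δσ = 56.732 + 36.694 = 93.426 kPa.
Normally consolidated clay, so the full stress increment lies on the virgin compression line:
S_c = C_c·H/(1+e₀)·log₁₀(σ'_f/σ'_0) = 0.35×6.9/(1+0.99)×log₁₀(93.426/56.732)
    = 1.2136 × 0.21664 = 0.2629 m

S_c ≈ 263 mm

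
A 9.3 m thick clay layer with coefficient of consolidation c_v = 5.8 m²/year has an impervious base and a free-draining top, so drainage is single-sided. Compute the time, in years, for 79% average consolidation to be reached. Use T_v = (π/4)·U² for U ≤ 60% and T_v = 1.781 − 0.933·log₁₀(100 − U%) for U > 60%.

Drainage path length: H_d = H = 9.3 m (single drainage).
U > 60%: T_v = 1.781 − 0.933·log₁₀(100 − 79) = 0.54737.
t = T_v·H_d²/c_v = 0.54737×9.3²/5.8 = 8.162 years.

t ≈ 8.16 years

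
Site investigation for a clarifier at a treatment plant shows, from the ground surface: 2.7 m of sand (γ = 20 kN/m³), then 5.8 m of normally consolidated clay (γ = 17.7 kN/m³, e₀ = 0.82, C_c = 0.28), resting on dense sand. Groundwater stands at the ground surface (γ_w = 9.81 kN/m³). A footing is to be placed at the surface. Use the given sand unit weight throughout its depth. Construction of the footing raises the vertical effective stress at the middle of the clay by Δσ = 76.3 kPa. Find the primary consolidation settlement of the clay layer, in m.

Mid-depth of clay below the ground surface: z = 2.7 + 5.8/2 = 5.6 m.
Total vertical stress at mid-clay: σ_v = 20×2.7 + 17.7×2.9 = 105.33 kPa.
Pore pressure: u = 9.81×(5.6 − 0) = 54.936 kPa.
Initial effective stress: σ'_0 = σ_v − u = 105.33 − 54.936 = 50.394 kPa.
Final effective stress: σ'_f = σ'_0 + Δσ = 50.394 + 76.3 = 126.69 kPa.
Normally consolidated clay, so the full stress increment lies on the virgin compression line:
S_c = C_c·H/(1+e₀)·log₁₀(σ'_f/σ'_0) = 0.28×5.8/(1+0.82)×log₁₀(126.69/50.394)
    = 0.89231 × 0.40036 = 0.3572 m

S_c ≈ 0.357 m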